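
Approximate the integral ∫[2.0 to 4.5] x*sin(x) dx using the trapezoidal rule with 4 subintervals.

f(x) = x*sin(x)
a = 2.0, b = 4.5, n = 4
h = (b - a)/n = 0.625000

Trapezoidal rule: (h/2)[f(x₀) + 2f(x₁) + 2f(x₂) + ... + f(xₙ)]

x_0 = 2.0000, f(x_0) = 1.818595, coefficient = 1
x_1 = 2.6250, f(x_1) = 1.296541, coefficient = 2
x_2 = 3.2500, f(x_2) = -0.351634, coefficient = 2
x_3 = 3.8750, f(x_3) = -2.593944, coefficient = 2
x_4 = 4.5000, f(x_4) = -4.398886, coefficient = 1

I ≈ (0.625000/2) × -5.878365 = -1.836989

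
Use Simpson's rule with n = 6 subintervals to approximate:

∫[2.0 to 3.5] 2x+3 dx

f(x) = 2x+3
a = 2.0, b = 3.5, n = 6
h = (b - a)/n = 0.250000

Simpson's rule: (h/3)[f(x₀) + 4f(x₁) + 2f(x₂) + ... + f(xₙ)]

x_0 = 2.0000, f(x_0) = 7.000000, coefficient = 1
x_1 = 2.2500, f(x_1) = 7.500000, coefficient = 4
x_2 = 2.5000, f(x_2) = 8.000000, coefficient = 2
x_3 = 2.7500, f(x_3) = 8.500000, coefficient = 4
x_4 = 3.0000, f(x_4) = 9.000000, coefficient = 2
x_5 = 3.2500, f(x_5) = 9.500000, coefficient = 4
x_6 = 3.5000, f(x_6) = 10.000000, coefficient = 1

I ≈ (0.250000/3) × 153.000000 = 12.750000
Exact value: 12.750000
Error: 0.000000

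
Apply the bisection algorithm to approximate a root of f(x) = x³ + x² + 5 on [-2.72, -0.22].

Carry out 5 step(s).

f(x) = x³ + x² + 5
Initial interval: [-2.72, -0.22]

Iteration 1:
  c_1 = (-2.720000 + (-0.220000))/2 = -1.470000
  f(c_1) = f(-1.470000) = 3.984377
  f(a) × f(c) < 0, new interval: [-2.720000, -1.470000]
Iteration 2:
  c_2 = (-2.720000 + (-1.470000))/2 = -2.095000
  f(c_2) = f(-2.095000) = 0.194018
  f(a) × f(c) < 0, new interval: [-2.720000, -2.095000]
Iteration 3:
  c_3 = (-2.720000 + (-2.095000))/2 = -2.407500
  f(c_3) = f(-2.407500) = -3.157949
  f(a) × f(c) ≥ 0, new interval: [-2.407500, -2.095000]
Iteration 4:
  c_4 = (-2.407500 + (-2.095000))/2 = -2.251250
  f(c_4) = f(-2.251250) = -1.341493
  f(a) × f(c) ≥ 0, new interval: [-2.251250, -2.095000]
Iteration 5:
  c_5 = (-2.251250 + (-2.095000))/2 = -2.173125
  f(c_5) = f(-2.173125) = -0.540050
  f(a) × f(c) ≥ 0, new interval: [-2.173125, -2.095000]

After 5 iteration(s), the approximation is c_5 = -2.173125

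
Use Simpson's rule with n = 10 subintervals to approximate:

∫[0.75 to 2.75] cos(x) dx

f(x) = cos(x)
a = 0.75, b = 2.75, n = 10
h = (b - a)/n = 0.200000

Simpson's rule: (h/3)[f(x₀) + 4f(x₁) + 2f(x₂) + ... + f(xₙ)]

x_0 = 0.7500, f(x_0) = 0.731689, coefficient = 1
x_1 = 0.9500, f(x_1) = 0.581683, coefficient = 4
x_2 = 1.1500, f(x_2) = 0.408487, coefficient = 2
x_3 = 1.3500, f(x_3) = 0.219007, coefficient = 4
x_4 = 1.5500, f(x_4) = 0.020795, coefficient = 2
x_5 = 1.7500, f(x_5) = -0.178246, coefficient = 4
x_6 = 1.9500, f(x_6) = -0.370181, coefficient = 2
x_7 = 2.1500, f(x_7) = -0.547358, coefficient = 4
x_8 = 2.3500, f(x_8) = -0.702713, coefficient = 2
x_9 = 2.5500, f(x_9) = -0.830054, coefficient = 4
x_10 = 2.7500, f(x_10) = -0.924302, coefficient = 1

I ≈ (0.200000/3) × -4.499707 = -0.299980
Exact value: -0.299978
Error: 0.000003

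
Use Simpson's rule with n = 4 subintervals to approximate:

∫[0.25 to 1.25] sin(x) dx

f(x) = sin(x)
a = 0.25, b = 1.25, n = 4
h = (b - a)/n = 0.250000

Simpson's rule: (h/3)[f(x₀) + 4f(x₁) + 2f(x₂) + ... + f(xₙ)]

x_0 = 0.2500, f(x_0) = 0.247404, coefficient = 1
x_1 = 0.5000, f(x_1) = 0.479426, coefficient = 4
x_2 = 0.7500, f(x_2) = 0.681639, coefficient = 2
x_3 = 1.0000, f(x_3) = 0.841471, coefficient = 4
x_4 = 1.2500, f(x_4) = 0.948985, coefficient = 1

I ≈ (0.250000/3) × 7.843252 = 0.653604
Exact value: 0.653590
Error: 0.000014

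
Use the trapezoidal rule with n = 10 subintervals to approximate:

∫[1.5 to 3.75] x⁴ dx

f(x) = x⁴
a = 1.5, b = 3.75, n = 10
h = (b - a)/n = 0.225000

Trapezoidal rule: (h/2)[f(x₀) + 2f(x₁) + 2f(x₂) + ... + f(xₙ)]

x_0 = 1.5000, f(x_0) = 5.062500, coefficient = 1
x_1 = 1.7250, f(x_1) = 8.854344, coefficient = 2
x_2 = 1.9500, f(x_2) = 14.459006, coefficient = 2
x_3 = 2.1750, f(x_3) = 22.378813, coefficient = 2
x_4 = 2.4000, f(x_4) = 33.177600, coefficient = 2
x_5 = 2.6250, f(x_5) = 47.480713, coefficient = 2
x_6 = 2.8500, f(x_6) = 65.975006, coefficient = 2
x_7 = 3.0750, f(x_7) = 89.408844, coefficient = 2
x_8 = 3.3000, f(x_8) = 118.592100, coefficient = 2
x_9 = 3.5250, f(x_9) = 154.396157, coefficient = 2
x_10 = 3.7500, f(x_10) = 197.753906, coefficient = 1

I ≈ (0.225000/2) × 1312.261573 = 147.629427
Exact value: 146.796680
Error: 0.832747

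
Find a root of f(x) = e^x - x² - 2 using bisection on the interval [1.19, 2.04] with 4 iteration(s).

f(x) = e^x - x² - 2
Initial interval: [1.19, 2.04]

Iteration 1:
  c_1 = (1.190000 + 2.040000)/2 = 1.615000
  f(c_1) = f(1.615000) = 0.419663
  f(a) × f(c) < 0, new interval: [1.190000, 1.615000]
Iteration 2:
  c_2 = (1.190000 + 1.615000)/2 = 1.402500
  f(c_2) = f(1.402500) = 0.098344
  f(a) × f(c) < 0, new interval: [1.190000, 1.402500]
Iteration 3:
  c_3 = (1.190000 + 1.402500)/2 = 1.296250
  f(c_3) = f(1.296250) = -0.024701
  f(a) × f(c) ≥ 0, new interval: [1.296250, 1.402500]
Iteration 4:
  c_4 = (1.296250 + 1.402500)/2 = 1.349375
  f(c_4) = f(1.349375) = 0.034203
  f(a) × f(c) < 0, new interval: [1.296250, 1.349375]

After 4 iteration(s), the approximation is c_4 = 1.349375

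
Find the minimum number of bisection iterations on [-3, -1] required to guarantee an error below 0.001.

We need (b-a)/2^n ≤ 0.001
(-1 - (-3))/2^n ≤ 0.001
2/2^n ≤ 0.001
2^n ≥ 2000
n ≥ log₂(2000) = 10.97
n ≥ 11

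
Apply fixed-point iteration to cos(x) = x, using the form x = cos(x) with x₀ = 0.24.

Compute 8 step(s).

Equation: cos(x) = x
Fixed-point form: x = cos(x)
x₀ = 0.24

x_1 = g(0.240000) = 0.971338
x_2 = g(0.971338) = 0.564195
x_3 = g(0.564195) = 0.845019
x_4 = g(0.845019) = 0.663717
x_5 = g(0.663717) = 0.787708
x_6 = g(0.787708) = 0.705472
x_7 = g(0.705472) = 0.761306
x_8 = g(0.761306) = 0.723936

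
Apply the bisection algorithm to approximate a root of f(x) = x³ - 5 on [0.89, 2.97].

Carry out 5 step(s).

f(x) = x³ - 5
Initial interval: [0.89, 2.97]

Iteration 1:
  c_1 = (0.890000 + 2.970000)/2 = 1.930000
  f(c_1) = f(1.930000) = 2.189057
  f(a) × f(c) < 0, new interval: [0.890000, 1.930000]
Iteration 2:
  c_2 = (0.890000 + 1.930000)/2 = 1.410000
  f(c_2) = f(1.410000) = -2.196779
  f(a) × f(c) ≥ 0, new interval: [1.410000, 1.930000]
Iteration 3:
  c_3 = (1.410000 + 1.930000)/2 = 1.670000
  f(c_3) = f(1.670000) = -0.342537
  f(a) × f(c) ≥ 0, new interval: [1.670000, 1.930000]
Iteration 4:
  c_4 = (1.670000 + 1.930000)/2 = 1.800000
  f(c_4) = f(1.800000) = 0.832000
  f(a) × f(c) < 0, new interval: [1.670000, 1.800000]
Iteration 5:
  c_5 = (1.670000 + 1.800000)/2 = 1.735000
  f(c_5) = f(1.735000) = 0.222740
  f(a) × f(c) < 0, new interval: [1.670000, 1.735000]

After 5 iteration(s), the approximation is c_5 = 1.735000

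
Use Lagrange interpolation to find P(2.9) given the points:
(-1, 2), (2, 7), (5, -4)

Lagrange interpolation formula:
P(x) = Σ yᵢ × Lᵢ(x)
where Lᵢ(x) = Π_{j≠i} (x - xⱼ)/(xᵢ - xⱼ)

L_0(2.9) = (2.9 - 2)/(-1 - 2) × (2.9 - 5)/(-1 - 5) = -0.105000
L_1(2.9) = (2.9 - (-1))/(2 - (-1)) × (2.9 - 5)/(2 - 5) = 0.910000
L_2(2.9) = (2.9 - (-1))/(5 - (-1)) × (2.9 - 2)/(5 - 2) = 0.195000

P(2.9) = 2×L_0(2.9) + 7×L_1(2.9) + (-4)×L_2(2.9)
P(2.9) = 5.380000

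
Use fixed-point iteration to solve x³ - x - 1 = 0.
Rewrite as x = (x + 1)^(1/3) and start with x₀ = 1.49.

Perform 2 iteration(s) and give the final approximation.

Equation: x³ - x - 1 = 0
Fixed-point form: x = (x + 1)^(1/3)
x₀ = 1.49

x_1 = g(1.490000) = 1.355397
x_2 = g(1.355397) = 1.330520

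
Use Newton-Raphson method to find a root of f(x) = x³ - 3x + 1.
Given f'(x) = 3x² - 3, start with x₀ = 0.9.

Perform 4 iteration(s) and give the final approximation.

f(x) = x³ - 3x + 1
f'(x) = 3x² - 3
x₀ = 0.9

Newton-Raphson formula: x_{n+1} = x_n - f(x_n)/f'(x_n)

Iteration 1:
  f(0.900000) = -0.971000
  f'(0.900000) = -0.570000
  x_1 = 0.900000 - (-0.971000)/(-0.570000) = -0.803509
Iteration 2:
  f(-0.803509) = 2.891760
  f'(-0.803509) = -1.063121
  x_2 = -0.803509 - 2.891760/(-1.063121) = 1.916558
Iteration 3:
  f(1.916558) = 2.290216
  f'(1.916558) = 8.019582
  x_3 = 1.916558 - 2.290216/8.019582 = 1.630980
Iteration 4:
  f(1.630980) = 0.445623
  f'(1.630980) = 4.980287
  x_4 = 1.630980 - 0.445623/4.980287 = 1.541503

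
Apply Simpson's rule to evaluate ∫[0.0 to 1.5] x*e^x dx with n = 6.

f(x) = x*e^x
a = 0.0, b = 1.5, n = 6
h = (b - a)/n = 0.250000

Simpson's rule: (h/3)[f(x₀) + 4f(x₁) + 2f(x₂) + ... + f(xₙ)]

x_0 = 0.0000, f(x_0) = 0.000000, coefficient = 1
x_1 = 0.2500, f(x_1) = 0.321006, coefficient = 4
x_2 = 0.5000, f(x_2) = 0.824361, coefficient = 2
x_3 = 0.7500, f(x_3) = 1.587750, coefficient = 4
x_4 = 1.0000, f(x_4) = 2.718282, coefficient = 2
x_5 = 1.2500, f(x_5) = 4.362929, coefficient = 4
x_6 = 1.5000, f(x_6) = 6.722534, coefficient = 1

I ≈ (0.250000/3) × 38.894559 = 3.241213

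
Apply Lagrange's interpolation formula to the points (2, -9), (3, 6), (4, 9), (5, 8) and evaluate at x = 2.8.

Lagrange interpolation formula:
P(x) = Σ yᵢ × Lᵢ(x)
where Lᵢ(x) = Π_{j≠i} (x - xⱼ)/(xᵢ - xⱼ)

L_0(2.8) = (2.8 - 3)/(2 - 3) × (2.8 - 4)/(2 - 4) × (2.8 - 5)/(2 - 5) = 0.088000
L_1(2.8) = (2.8 - 2)/(3 - 2) × (2.8 - 4)/(3 - 4) × (2.8 - 5)/(3 - 5) = 1.056000
L_2(2.8) = (2.8 - 2)/(4 - 2) × (2.8 - 3)/(4 - 3) × (2.8 - 5)/(4 - 5) = -0.176000
L_3(2.8) = (2.8 - 2)/(5 - 2) × (2.8 - 3)/(5 - 3) × (2.8 - 4)/(5 - 4) = 0.032000

P(2.8) = (-9)×L_0(2.8) + 6×L_1(2.8) + 9×L_2(2.8) + 8×L_3(2.8)
P(2.8) = 4.216000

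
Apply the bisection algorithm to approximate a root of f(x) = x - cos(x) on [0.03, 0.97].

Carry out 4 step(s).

f(x) = x - cos(x)
Initial interval: [0.03, 0.97]

Iteration 1:
  c_1 = (0.030000 + 0.970000)/2 = 0.500000
  f(c_1) = f(0.500000) = -0.377583
  f(a) × f(c) ≥ 0, new interval: [0.500000, 0.970000]
Iteration 2:
  c_2 = (0.500000 + 0.970000)/2 = 0.735000
  f(c_2) = f(0.735000) = -0.006831
  f(a) × f(c) ≥ 0, new interval: [0.735000, 0.970000]
Iteration 3:
  c_3 = (0.735000 + 0.970000)/2 = 0.852500
  f(c_3) = f(0.852500) = 0.194397
  f(a) × f(c) < 0, new interval: [0.735000, 0.852500]
Iteration 4:
  c_4 = (0.735000 + 0.852500)/2 = 0.793750
  f(c_4) = f(0.793750) = 0.092573
  f(a) × f(c) < 0, new interval: [0.735000, 0.793750]

After 4 iteration(s), the approximation is c_4 = 0.793750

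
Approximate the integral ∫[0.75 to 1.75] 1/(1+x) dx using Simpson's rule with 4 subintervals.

f(x) = 1/(1+x)
a = 0.75, b = 1.75, n = 4
h = (b - a)/n = 0.250000

Simpson's rule: (h/3)[f(x₀) + 4f(x₁) + 2f(x₂) + ... + f(xₙ)]

x_0 = 0.7500, f(x_0) = 0.571429, coefficient = 1
x_1 = 1.0000, f(x_1) = 0.500000, coefficient = 4
x_2 = 1.2500, f(x_2) = 0.444444, coefficient = 2
x_3 = 1.5000, f(x_3) = 0.400000, coefficient = 4
x_4 = 1.7500, f(x_4) = 0.363636, coefficient = 1

I ≈ (0.250000/3) × 5.423954 = 0.451996
Exact value: 0.451985
Error: 0.000011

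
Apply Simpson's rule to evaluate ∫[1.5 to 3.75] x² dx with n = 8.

f(x) = x²
a = 1.5, b = 3.75, n = 8
h = (b - a)/n = 0.281250

Simpson's rule: (h/3)[f(x₀) + 4f(x₁) + 2f(x₂) + ... + f(xₙ)]

x_0 = 1.5000, f(x_0) = 2.250000, coefficient = 1
x_1 = 1.7812, f(x_1) = 3.172852, coefficient = 4
x_2 = 2.0625, f(x_2) = 4.253906, coefficient = 2
x_3 = 2.3438, f(x_3) = 5.493164, coefficient = 4
x_4 = 2.6250, f(x_4) = 6.890625, coefficient = 2
x_5 = 2.9062, f(x_5) = 8.446289, coefficient = 4
x_6 = 3.1875, f(x_6) = 10.160156, coefficient = 2
x_7 = 3.4688, f(x_7) = 12.032227, coefficient = 4
x_8 = 3.7500, f(x_8) = 14.062500, coefficient = 1

I ≈ (0.281250/3) × 175.500000 = 16.453125
Exact value: 16.453125
Error: 0.000000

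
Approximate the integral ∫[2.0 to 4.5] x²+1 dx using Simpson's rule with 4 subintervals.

f(x) = x²+1
a = 2.0, b = 4.5, n = 4
h = (b - a)/n = 0.625000

Simpson's rule: (h/3)[f(x₀) + 4f(x₁) + 2f(x₂) + ... + f(xₙ)]

x_0 = 2.0000, f(x_0) = 5.000000, coefficient = 1
x_1 = 2.6250, f(x_1) = 7.890625, coefficient = 4
x_2 = 3.2500, f(x_2) = 11.562500, coefficient = 2
x_3 = 3.8750, f(x_3) = 16.015625, coefficient = 4
x_4 = 4.5000, f(x_4) = 21.250000, coefficient = 1

I ≈ (0.625000/3) × 145.000000 = 30.208333
Exact value: 30.208333
Error: 0.000000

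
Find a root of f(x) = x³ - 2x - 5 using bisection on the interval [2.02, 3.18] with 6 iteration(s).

f(x) = x³ - 2x - 5
Initial interval: [2.02, 3.18]

Iteration 1:
  c_1 = (2.020000 + 3.180000)/2 = 2.600000
  f(c_1) = f(2.600000) = 7.376000
  f(a) × f(c) < 0, new interval: [2.020000, 2.600000]
Iteration 2:
  c_2 = (2.020000 + 2.600000)/2 = 2.310000
  f(c_2) = f(2.310000) = 2.706391
  f(a) × f(c) < 0, new interval: [2.020000, 2.310000]
Iteration 3:
  c_3 = (2.020000 + 2.310000)/2 = 2.165000
  f(c_3) = f(2.165000) = 0.817842
  f(a) × f(c) < 0, new interval: [2.020000, 2.165000]
Iteration 4:
  c_4 = (2.020000 + 2.165000)/2 = 2.092500
  f(c_4) = f(2.092500) = -0.022871
  f(a) × f(c) ≥ 0, new interval: [2.092500, 2.165000]
Iteration 5:
  c_5 = (2.092500 + 2.165000)/2 = 2.128750
  f(c_5) = f(2.128750) = 0.389094
  f(a) × f(c) < 0, new interval: [2.092500, 2.128750]
Iteration 6:
  c_6 = (2.092500 + 2.128750)/2 = 2.110625
  f(c_6) = f(2.110625) = 0.181031
  f(a) × f(c) < 0, new interval: [2.092500, 2.110625]

After 6 iteration(s), the approximation is c_6 = 2.110625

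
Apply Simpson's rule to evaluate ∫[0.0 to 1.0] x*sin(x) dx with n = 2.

f(x) = x*sin(x)
a = 0.0, b = 1.0, n = 2
h = (b - a)/n = 0.500000

Simpson's rule: (h/3)[f(x₀) + 4f(x₁) + 2f(x₂) + ... + f(xₙ)]

x_0 = 0.0000, f(x_0) = 0.000000, coefficient = 1
x_1 = 0.5000, f(x_1) = 0.239713, coefficient = 4
x_2 = 1.0000, f(x_2) = 0.841471, coefficient = 1

I ≈ (0.500000/3) × 1.800322 = 0.300054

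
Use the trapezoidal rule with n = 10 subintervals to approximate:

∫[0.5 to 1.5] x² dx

f(x) = x²
a = 0.5, b = 1.5, n = 10
h = (b - a)/n = 0.100000

Trapezoidal rule: (h/2)[f(x₀) + 2f(x₁) + 2f(x₂) + ... + f(xₙ)]

x_0 = 0.5000, f(x_0) = 0.250000, coefficient = 1
x_1 = 0.6000, f(x_1) = 0.360000, coefficient = 2
x_2 = 0.7000, f(x_2) = 0.490000, coefficient = 2
x_3 = 0.8000, f(x_3) = 0.640000, coefficient = 2
x_4 = 0.9000, f(x_4) = 0.810000, coefficient = 2
x_5 = 1.0000, f(x_5) = 1.000000, coefficient = 2
x_6 = 1.1000, f(x_6) = 1.210000, coefficient = 2
x_7 = 1.2000, f(x_7) = 1.440000, coefficient = 2
x_8 = 1.3000, f(x_8) = 1.690000, coefficient = 2
x_9 = 1.4000, f(x_9) = 1.960000, coefficient = 2
x_10 = 1.5000, f(x_10) = 2.250000, coefficient = 1

I ≈ (0.100000/2) × 21.700000 = 1.085000
Exact value: 1.083333
Error: 0.001667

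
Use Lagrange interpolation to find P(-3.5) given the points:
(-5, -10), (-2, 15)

Lagrange interpolation formula:
P(x) = Σ yᵢ × Lᵢ(x)
where Lᵢ(x) = Π_{j≠i} (x - xⱼ)/(xᵢ - xⱼ)

L_0(-3.5) = (-3.5 - (-2))/(-5 - (-2)) = 0.500000
L_1(-3.5) = (-3.5 - (-5))/(-2 - (-5)) = 0.500000

P(-3.5) = (-10)×L_0(-3.5) + 15×L_1(-3.5)
P(-3.5) = 2.500000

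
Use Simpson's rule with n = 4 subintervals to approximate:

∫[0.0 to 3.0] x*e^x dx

f(x) = x*e^x
a = 0.0, b = 3.0, n = 4
h = (b - a)/n = 0.750000

Simpson's rule: (h/3)[f(x₀) + 4f(x₁) + 2f(x₂) + ... + f(xₙ)]

x_0 = 0.0000, f(x_0) = 0.000000, coefficient = 1
x_1 = 0.7500, f(x_1) = 1.587750, coefficient = 4
x_2 = 1.5000, f(x_2) = 6.722534, coefficient = 2
x_3 = 2.2500, f(x_3) = 21.347406, coefficient = 4
x_4 = 3.0000, f(x_4) = 60.256611, coefficient = 1

I ≈ (0.750000/3) × 165.442301 = 41.360575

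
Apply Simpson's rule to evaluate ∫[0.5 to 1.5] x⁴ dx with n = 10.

f(x) = x⁴
a = 0.5, b = 1.5, n = 10
h = (b - a)/n = 0.100000

Simpson's rule: (h/3)[f(x₀) + 4f(x₁) + 2f(x₂) + ... + f(xₙ)]

x_0 = 0.5000, f(x_0) = 0.062500, coefficient = 1
x_1 = 0.6000, f(x_1) = 0.129600, coefficient = 4
x_2 = 0.7000, f(x_2) = 0.240100, coefficient = 2
x_3 = 0.8000, f(x_3) = 0.409600, coefficient = 4
x_4 = 0.9000, f(x_4) = 0.656100, coefficient = 2
x_5 = 1.0000, f(x_5) = 1.000000, coefficient = 4
x_6 = 1.1000, f(x_6) = 1.464100, coefficient = 2
x_7 = 1.2000, f(x_7) = 2.073600, coefficient = 4
x_8 = 1.3000, f(x_8) = 2.856100, coefficient = 2
x_9 = 1.4000, f(x_9) = 3.841600, coefficient = 4
x_10 = 1.5000, f(x_10) = 5.062500, coefficient = 1

I ≈ (0.100000/3) × 45.375400 = 1.512513
Exact value: 1.512500
Error: 0.000013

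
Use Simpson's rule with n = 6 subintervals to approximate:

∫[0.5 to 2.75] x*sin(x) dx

f(x) = x*sin(x)
a = 0.5, b = 2.75, n = 6
h = (b - a)/n = 0.375000

Simpson's rule: (h/3)[f(x₀) + 4f(x₁) + 2f(x₂) + ... + f(xₙ)]

x_0 = 0.5000, f(x_0) = 0.239713, coefficient = 1
x_1 = 0.8750, f(x_1) = 0.671601, coefficient = 4
x_2 = 1.2500, f(x_2) = 1.186231, coefficient = 2
x_3 = 1.6250, f(x_3) = 1.622613, coefficient = 4
x_4 = 2.0000, f(x_4) = 1.818595, coefficient = 2
x_5 = 2.3750, f(x_5) = 1.647502, coefficient = 4
x_6 = 2.7500, f(x_6) = 1.049568, coefficient = 1

I ≈ (0.375000/3) × 23.065796 = 2.883224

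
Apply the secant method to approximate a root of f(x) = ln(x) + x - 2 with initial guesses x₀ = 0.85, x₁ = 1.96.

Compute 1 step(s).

f(x) = ln(x) + x - 2
x₀ = 0.85, x₁ = 1.96

Secant formula: x_{n+1} = x_n - f(x_n)(x_n - x_{n-1})/(f(x_n) - f(x_{n-1}))

Iteration 1:
  f(0.850000) = -1.312519
  f(1.960000) = 0.632944
  x_2 = 1.960000 - 0.632944×(1.960000 - 0.850000)/(0.632944 - (-1.312519))
       = 1.598868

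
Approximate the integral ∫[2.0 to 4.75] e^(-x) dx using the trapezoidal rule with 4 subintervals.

f(x) = e^(-x)
a = 2.0, b = 4.75, n = 4
h = (b - a)/n = 0.687500

Trapezoidal rule: (h/2)[f(x₀) + 2f(x₁) + 2f(x₂) + ... + f(xₙ)]

x_0 = 2.0000, f(x_0) = 0.135335, coefficient = 1
x_1 = 2.6875, f(x_1) = 0.068051, coefficient = 2
x_2 = 3.3750, f(x_2) = 0.034218, coefficient = 2
x_3 = 4.0625, f(x_3) = 0.017206, coefficient = 2
x_4 = 4.7500, f(x_4) = 0.008652, coefficient = 1

I ≈ (0.687500/2) × 0.382937 = 0.131635
Exact value: 0.126684
Error: 0.004951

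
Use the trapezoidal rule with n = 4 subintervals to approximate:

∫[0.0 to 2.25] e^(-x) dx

f(x) = e^(-x)
a = 0.0, b = 2.25, n = 4
h = (b - a)/n = 0.562500

Trapezoidal rule: (h/2)[f(x₀) + 2f(x₁) + 2f(x₂) + ... + f(xₙ)]

x_0 = 0.0000, f(x_0) = 1.000000, coefficient = 1
x_1 = 0.5625, f(x_1) = 0.569783, coefficient = 2
x_2 = 1.1250, f(x_2) = 0.324652, coefficient = 2
x_3 = 1.6875, f(x_3) = 0.184981, coefficient = 2
x_4 = 2.2500, f(x_4) = 0.105399, coefficient = 1

I ≈ (0.562500/2) × 3.264233 = 0.918065
Exact value: 0.894601
Error: 0.023465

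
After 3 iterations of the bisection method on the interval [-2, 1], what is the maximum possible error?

Bisection error bound: |error| ≤ (b-a)/2^n
|error| ≤ (1 - (-2))/2^3 = 3/2^3
|error| ≤ 0.3750000000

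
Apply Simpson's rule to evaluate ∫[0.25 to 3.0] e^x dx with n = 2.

f(x) = e^x
a = 0.25, b = 3.0, n = 2
h = (b - a)/n = 1.375000

Simpson's rule: (h/3)[f(x₀) + 4f(x₁) + 2f(x₂) + ... + f(xₙ)]

x_0 = 0.2500, f(x_0) = 1.284025, coefficient = 1
x_1 = 1.6250, f(x_1) = 5.078419, coefficient = 4
x_2 = 3.0000, f(x_2) = 20.085537, coefficient = 1

I ≈ (1.375000/3) × 41.683238 = 19.104818
Exact value: 18.801512
Error: 0.303306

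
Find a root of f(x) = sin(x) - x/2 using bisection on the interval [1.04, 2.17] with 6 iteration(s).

f(x) = sin(x) - x/2
Initial interval: [1.04, 2.17]

Iteration 1:
  c_1 = (1.040000 + 2.170000)/2 = 1.605000
  f(c_1) = f(1.605000) = 0.196915
  f(a) × f(c) ≥ 0, new interval: [1.605000, 2.170000]
Iteration 2:
  c_2 = (1.605000 + 2.170000)/2 = 1.887500
  f(c_2) = f(1.887500) = 0.006517
  f(a) × f(c) ≥ 0, new interval: [1.887500, 2.170000]
Iteration 3:
  c_3 = (1.887500 + 2.170000)/2 = 2.028750
  f(c_3) = f(2.028750) = -0.117416
  f(a) × f(c) < 0, new interval: [1.887500, 2.028750]
Iteration 4:
  c_4 = (1.887500 + 2.028750)/2 = 1.958125
  f(c_4) = f(1.958125) = -0.053141
  f(a) × f(c) < 0, new interval: [1.887500, 1.958125]
Iteration 5:
  c_5 = (1.887500 + 1.958125)/2 = 1.922813
  f(c_5) = f(1.922813) = -0.022727
  f(a) × f(c) < 0, new interval: [1.887500, 1.922813]
Iteration 6:
  c_6 = (1.887500 + 1.922813)/2 = 1.905156
  f(c_6) = f(1.905156) = -0.007958
  f(a) × f(c) < 0, new interval: [1.887500, 1.905156]

After 6 iteration(s), the approximation is c_6 = 1.905156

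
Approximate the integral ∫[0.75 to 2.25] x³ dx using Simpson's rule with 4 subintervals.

f(x) = x³
a = 0.75, b = 2.25, n = 4
h = (b - a)/n = 0.375000

Simpson's rule: (h/3)[f(x₀) + 4f(x₁) + 2f(x₂) + ... + f(xₙ)]

x_0 = 0.7500, f(x_0) = 0.421875, coefficient = 1
x_1 = 1.1250, f(x_1) = 1.423828, coefficient = 4
x_2 = 1.5000, f(x_2) = 3.375000, coefficient = 2
x_3 = 1.8750, f(x_3) = 6.591797, coefficient = 4
x_4 = 2.2500, f(x_4) = 11.390625, coefficient = 1

I ≈ (0.375000/3) × 50.625000 = 6.328125
Exact value: 6.328125
Error: 0.000000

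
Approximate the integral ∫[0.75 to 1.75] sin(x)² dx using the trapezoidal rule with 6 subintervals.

f(x) = sin(x)²
a = 0.75, b = 1.75, n = 6
h = (b - a)/n = 0.166667

Trapezoidal rule: (h/2)[f(x₀) + 2f(x₁) + 2f(x₂) + ... + f(xₙ)]

x_0 = 0.7500, f(x_0) = 0.464631, coefficient = 1
x_1 = 0.9167, f(x_1) = 0.629766, coefficient = 2
x_2 = 1.0833, f(x_2) = 0.780615, coefficient = 2
x_3 = 1.2500, f(x_3) = 0.900572, coefficient = 2
x_4 = 1.4167, f(x_4) = 0.976432, coefficient = 2
x_5 = 1.5833, f(x_5) = 0.999843, coefficient = 2
x_6 = 1.7500, f(x_6) = 0.968228, coefficient = 1

I ≈ (0.166667/2) × 10.007313 = 0.833943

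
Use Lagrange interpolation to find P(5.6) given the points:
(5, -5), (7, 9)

Lagrange interpolation formula:
P(x) = Σ yᵢ × Lᵢ(x)
where Lᵢ(x) = Π_{j≠i} (x - xⱼ)/(xᵢ - xⱼ)

L_0(5.6) = (5.6 - 7)/(5 - 7) = 0.700000
L_1(5.6) = (5.6 - 5)/(7 - 5) = 0.300000

P(5.6) = (-5)×L_0(5.6) + 9×L_1(5.6)
P(5.6) = -0.800000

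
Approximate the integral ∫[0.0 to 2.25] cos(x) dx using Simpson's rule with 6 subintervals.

f(x) = cos(x)
a = 0.0, b = 2.25, n = 6
h = (b - a)/n = 0.375000

Simpson's rule: (h/3)[f(x₀) + 4f(x₁) + 2f(x₂) + ... + f(xₙ)]

x_0 = 0.0000, f(x_0) = 1.000000, coefficient = 1
x_1 = 0.3750, f(x_1) = 0.930508, coefficient = 4
x_2 = 0.7500, f(x_2) = 0.731689, coefficient = 2
x_3 = 1.1250, f(x_3) = 0.431177, coefficient = 4
x_4 = 1.5000, f(x_4) = 0.070737, coefficient = 2
x_5 = 1.8750, f(x_5) = -0.299534, coefficient = 4
x_6 = 2.2500, f(x_6) = -0.628174, coefficient = 1

I ≈ (0.375000/3) × 6.225281 = 0.778160
Exact value: 0.778073
Error: 0.000087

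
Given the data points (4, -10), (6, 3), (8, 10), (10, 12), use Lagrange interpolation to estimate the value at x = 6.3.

Lagrange interpolation formula:
P(x) = Σ yᵢ × Lᵢ(x)
where Lᵢ(x) = Π_{j≠i} (x - xⱼ)/(xᵢ - xⱼ)

L_0(6.3) = (6.3 - 6)/(4 - 6) × (6.3 - 8)/(4 - 8) × (6.3 - 10)/(4 - 10) = -0.039312
L_1(6.3) = (6.3 - 4)/(6 - 4) × (6.3 - 8)/(6 - 8) × (6.3 - 10)/(6 - 10) = 0.904188
L_2(6.3) = (6.3 - 4)/(8 - 4) × (6.3 - 6)/(8 - 6) × (6.3 - 10)/(8 - 10) = 0.159562
L_3(6.3) = (6.3 - 4)/(10 - 4) × (6.3 - 6)/(10 - 6) × (6.3 - 8)/(10 - 8) = -0.024437

P(6.3) = (-10)×L_0(6.3) + 3×L_1(6.3) + 10×L_2(6.3) + 12×L_3(6.3)
P(6.3) = 4.408062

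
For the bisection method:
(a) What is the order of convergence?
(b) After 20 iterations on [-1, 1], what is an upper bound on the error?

(a) Bisection has linear (order 1) convergence; the error is halved each step.

(b) Error bound = (b-a)/2^n = (1 - (-1))/2^{20}
    = 2/2^{20}

(a) 1 (linear); (b) error ≤ 1.91e-06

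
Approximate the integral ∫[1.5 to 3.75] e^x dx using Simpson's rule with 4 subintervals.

f(x) = e^x
a = 1.5, b = 3.75, n = 4
h = (b - a)/n = 0.562500

Simpson's rule: (h/3)[f(x₀) + 4f(x₁) + 2f(x₂) + ... + f(xₙ)]

x_0 = 1.5000, f(x_0) = 4.481689, coefficient = 1
x_1 = 2.0625, f(x_1) = 7.865609, coefficient = 4
x_2 = 2.6250, f(x_2) = 13.804574, coefficient = 2
x_3 = 3.1875, f(x_3) = 24.227782, coefficient = 4
x_4 = 3.7500, f(x_4) = 42.521082, coefficient = 1

I ≈ (0.562500/3) × 202.985485 = 38.059779
Exact value: 38.039393
Error: 0.020386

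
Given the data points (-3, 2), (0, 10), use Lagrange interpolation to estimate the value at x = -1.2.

Lagrange interpolation formula:
P(x) = Σ yᵢ × Lᵢ(x)
where Lᵢ(x) = Π_{j≠i} (x - xⱼ)/(xᵢ - xⱼ)

L_0(-1.2) = (-1.2 - 0)/(-3 - 0) = 0.400000
L_1(-1.2) = (-1.2 - (-3))/(0 - (-3)) = 0.600000

P(-1.2) = 2×L_0(-1.2) + 10×L_1(-1.2)
P(-1.2) = 6.800000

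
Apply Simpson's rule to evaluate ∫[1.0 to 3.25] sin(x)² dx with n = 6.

f(x) = sin(x)²
a = 1.0, b = 3.25, n = 6
h = (b - a)/n = 0.375000

Simpson's rule: (h/3)[f(x₀) + 4f(x₁) + 2f(x₂) + ... + f(xₙ)]

x_0 = 1.0000, f(x_0) = 0.708073, coefficient = 1
x_1 = 1.3750, f(x_1) = 0.962151, coefficient = 4
x_2 = 1.7500, f(x_2) = 0.968228, coefficient = 2
x_3 = 2.1250, f(x_3) = 0.723044, coefficient = 4
x_4 = 2.5000, f(x_4) = 0.358169, coefficient = 2
x_5 = 2.8750, f(x_5) = 0.069404, coefficient = 4
x_6 = 3.2500, f(x_6) = 0.011706, coefficient = 1

I ≈ (0.375000/3) × 10.390969 = 1.298871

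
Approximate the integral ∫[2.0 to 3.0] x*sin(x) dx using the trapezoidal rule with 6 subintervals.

f(x) = x*sin(x)
a = 2.0, b = 3.0, n = 6
h = (b - a)/n = 0.166667

Trapezoidal rule: (h/2)[f(x₀) + 2f(x₁) + 2f(x₂) + ... + f(xₙ)]

x_0 = 2.0000, f(x_0) = 1.818595, coefficient = 1
x_1 = 2.1667, f(x_1) = 1.793264, coefficient = 2
x_2 = 2.3333, f(x_2) = 1.687200, coefficient = 2
x_3 = 2.5000, f(x_3) = 1.496180, coefficient = 2
x_4 = 2.6667, f(x_4) = 1.219394, coefficient = 2
x_5 = 2.8333, f(x_5) = 0.859635, coefficient = 2
x_6 = 3.0000, f(x_6) = 0.423360, coefficient = 1

I ≈ (0.166667/2) × 16.353301 = 1.362775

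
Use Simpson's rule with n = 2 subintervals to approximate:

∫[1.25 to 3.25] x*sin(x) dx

f(x) = x*sin(x)
a = 1.25, b = 3.25, n = 2
h = (b - a)/n = 1.000000

Simpson's rule: (h/3)[f(x₀) + 4f(x₁) + 2f(x₂) + ... + f(xₙ)]

x_0 = 1.2500, f(x_0) = 1.186231, coefficient = 1
x_1 = 2.2500, f(x_1) = 1.750665, coefficient = 4
x_2 = 3.2500, f(x_2) = -0.351634, coefficient = 1

I ≈ (1.000000/3) × 7.837255 = 2.612418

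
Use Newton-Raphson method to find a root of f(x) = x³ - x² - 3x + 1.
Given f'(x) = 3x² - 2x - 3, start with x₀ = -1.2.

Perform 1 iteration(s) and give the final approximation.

f(x) = x³ - x² - 3x + 1
f'(x) = 3x² - 2x - 3
x₀ = -1.2

Newton-Raphson formula: x_{n+1} = x_n - f(x_n)/f'(x_n)

Iteration 1:
  f(-1.200000) = 1.432000
  f'(-1.200000) = 3.720000
  x_1 = -1.200000 - 1.432000/3.720000 = -1.584946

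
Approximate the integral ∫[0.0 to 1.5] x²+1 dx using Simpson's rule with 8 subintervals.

f(x) = x²+1
a = 0.0, b = 1.5, n = 8
h = (b - a)/n = 0.187500

Simpson's rule: (h/3)[f(x₀) + 4f(x₁) + 2f(x₂) + ... + f(xₙ)]

x_0 = 0.0000, f(x_0) = 1.000000, coefficient = 1
x_1 = 0.1875, f(x_1) = 1.035156, coefficient = 4
x_2 = 0.3750, f(x_2) = 1.140625, coefficient = 2
x_3 = 0.5625, f(x_3) = 1.316406, coefficient = 4
x_4 = 0.7500, f(x_4) = 1.562500, coefficient = 2
x_5 = 0.9375, f(x_5) = 1.878906, coefficient = 4
x_6 = 1.1250, f(x_6) = 2.265625, coefficient = 2
x_7 = 1.3125, f(x_7) = 2.722656, coefficient = 4
x_8 = 1.5000, f(x_8) = 3.250000, coefficient = 1

I ≈ (0.187500/3) × 42.000000 = 2.625000
Exact value: 2.625000
Error: 0.000000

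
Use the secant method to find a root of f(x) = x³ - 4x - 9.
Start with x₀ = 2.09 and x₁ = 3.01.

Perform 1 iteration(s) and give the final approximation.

f(x) = x³ - 4x - 9
x₀ = 2.09, x₁ = 3.01

Secant formula: x_{n+1} = x_n - f(x_n)(x_n - x_{n-1})/(f(x_n) - f(x_{n-1}))

Iteration 1:
  f(2.090000) = -8.230671
  f(3.010000) = 6.230901
  x_2 = 3.010000 - 6.230901×(3.010000 - 2.090000)/(6.230901 - (-8.230671))
       = 2.613610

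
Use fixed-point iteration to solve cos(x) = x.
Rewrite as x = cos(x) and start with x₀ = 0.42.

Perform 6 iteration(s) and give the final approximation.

Equation: cos(x) = x
Fixed-point form: x = cos(x)
x₀ = 0.42

x_1 = g(0.420000) = 0.913089
x_2 = g(0.913089) = 0.611304
x_3 = g(0.611304) = 0.818900
x_4 = g(0.818900) = 0.683025
x_5 = g(0.683025) = 0.775667
x_6 = g(0.775667) = 0.713954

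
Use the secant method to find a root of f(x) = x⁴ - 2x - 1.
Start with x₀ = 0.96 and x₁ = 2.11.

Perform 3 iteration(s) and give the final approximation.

f(x) = x⁴ - 2x - 1
x₀ = 0.96, x₁ = 2.11

Secant formula: x_{n+1} = x_n - f(x_n)(x_n - x_{n-1})/(f(x_n) - f(x_{n-1}))

Iteration 1:
  f(0.960000) = -2.070653
  f(2.110000) = 14.601194
  x_2 = 2.110000 - 14.601194×(2.110000 - 0.960000)/(14.601194 - (-2.070653))
       = 1.102831
Iteration 2:
  f(2.110000) = 14.601194
  f(1.102831) = -1.726433
  x_3 = 1.102831 - (-1.726433)×(1.102831 - 2.110000)/(-1.726433 - 14.601194)
       = 1.209326
Iteration 3:
  f(1.102831) = -1.726433
  f(1.209326) = -1.279837
  x_4 = 1.209326 - (-1.279837)×(1.209326 - 1.102831)/(-1.279837 - (-1.726433))
       = 1.514515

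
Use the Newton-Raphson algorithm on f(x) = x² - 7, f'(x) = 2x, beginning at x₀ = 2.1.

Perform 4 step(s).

f(x) = x² - 7
f'(x) = 2x
x₀ = 2.1

Newton-Raphson formula: x_{n+1} = x_n - f(x_n)/f'(x_n)

Iteration 1:
  f(2.100000) = -2.590000
  f'(2.100000) = 4.200000
  x_1 = 2.100000 - (-2.590000)/4.200000 = 2.716667
Iteration 2:
  f(2.716667) = 0.380278
  f'(2.716667) = 5.433333
  x_2 = 2.716667 - 0.380278/5.433333 = 2.646677
Iteration 3:
  f(2.646677) = 0.004899
  f'(2.646677) = 5.293354
  x_3 = 2.646677 - 0.004899/5.293354 = 2.645751
Iteration 4:
  f(2.645751) = 0.000001
  f'(2.645751) = 5.291503
  x_4 = 2.645751 - 0.000001/5.291503 = 2.645751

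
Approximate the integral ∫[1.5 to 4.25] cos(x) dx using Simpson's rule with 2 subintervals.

f(x) = cos(x)
a = 1.5, b = 4.25, n = 2
h = (b - a)/n = 1.375000

Simpson's rule: (h/3)[f(x₀) + 4f(x₁) + 2f(x₂) + ... + f(xₙ)]

x_0 = 1.5000, f(x_0) = 0.070737, coefficient = 1
x_1 = 2.8750, f(x_1) = -0.964674, coefficient = 4
x_2 = 4.2500, f(x_2) = -0.446087, coefficient = 1

I ≈ (1.375000/3) × -4.234047 = -1.940605
Exact value: -1.892484
Error: 0.048120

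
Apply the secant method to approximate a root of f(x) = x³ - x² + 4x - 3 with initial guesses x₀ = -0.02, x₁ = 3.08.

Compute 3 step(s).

f(x) = x³ - x² + 4x - 3
x₀ = -0.02, x₁ = 3.08

Secant formula: x_{n+1} = x_n - f(x_n)(x_n - x_{n-1})/(f(x_n) - f(x_{n-1}))

Iteration 1:
  f(-0.020000) = -3.080408
  f(3.080000) = 29.051712
  x_2 = 3.080000 - 29.051712×(3.080000 - (-0.020000))/(29.051712 - (-3.080408))
       = 0.277188
Iteration 2:
  f(3.080000) = 29.051712
  f(0.277188) = -1.946786
  x_3 = 0.277188 - (-1.946786)×(0.277188 - 3.080000)/(-1.946786 - 29.051712)
       = 0.453211
Iteration 3:
  f(0.277188) = -1.946786
  f(0.453211) = -1.299465
  x_4 = 0.453211 - (-1.299465)×(0.453211 - 0.277188)/(-1.299465 - (-1.946786))
       = 0.806571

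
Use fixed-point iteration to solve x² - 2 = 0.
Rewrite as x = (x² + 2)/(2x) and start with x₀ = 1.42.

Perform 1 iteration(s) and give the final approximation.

Equation: x² - 2 = 0
Fixed-point form: x = (x² + 2)/(2x)
x₀ = 1.42

x_1 = g(1.420000) = 1.414225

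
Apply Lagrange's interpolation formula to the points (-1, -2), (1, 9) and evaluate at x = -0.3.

Lagrange interpolation formula:
P(x) = Σ yᵢ × Lᵢ(x)
where Lᵢ(x) = Π_{j≠i} (x - xⱼ)/(xᵢ - xⱼ)

L_0(-0.3) = (-0.3 - 1)/(-1 - 1) = 0.650000
L_1(-0.3) = (-0.3 - (-1))/(1 - (-1)) = 0.350000

P(-0.3) = (-2)×L_0(-0.3) + 9×L_1(-0.3)
P(-0.3) = 1.850000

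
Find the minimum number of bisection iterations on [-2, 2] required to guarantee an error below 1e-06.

We need (b-a)/2^n ≤ 1e-06
(2 - (-2))/2^n ≤ 1e-06
4/2^n ≤ 1e-06
2^n ≥ 4000000
n ≥ log₂(4000000) = 21.93
n ≥ 22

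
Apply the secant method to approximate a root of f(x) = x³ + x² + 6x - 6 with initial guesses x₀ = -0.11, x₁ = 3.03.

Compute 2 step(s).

f(x) = x³ + x² + 6x - 6
x₀ = -0.11, x₁ = 3.03

Secant formula: x_{n+1} = x_n - f(x_n)(x_n - x_{n-1})/(f(x_n) - f(x_{n-1}))

Iteration 1:
  f(-0.110000) = -6.649231
  f(3.030000) = 49.179027
  x_2 = 3.030000 - 49.179027×(3.030000 - (-0.110000))/(49.179027 - (-6.649231))
       = 0.263979
Iteration 2:
  f(3.030000) = 49.179027
  f(0.263979) = -4.328047
  x_3 = 0.263979 - (-4.328047)×(0.263979 - 3.030000)/(-4.328047 - 49.179027)
       = 0.487715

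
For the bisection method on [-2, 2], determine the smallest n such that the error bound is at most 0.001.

We need (b-a)/2^n ≤ 0.001
(2 - (-2))/2^n ≤ 0.001
4/2^n ≤ 0.001
2^n ≥ 4000
n ≥ log₂(4000) = 11.97
n ≥ 12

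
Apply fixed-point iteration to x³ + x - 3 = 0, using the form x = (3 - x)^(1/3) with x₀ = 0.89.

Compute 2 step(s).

Equation: x³ + x - 3 = 0
Fixed-point form: x = (3 - x)^(1/3)
x₀ = 0.89

x_1 = g(0.890000) = 1.282609
x_2 = g(1.282609) = 1.197539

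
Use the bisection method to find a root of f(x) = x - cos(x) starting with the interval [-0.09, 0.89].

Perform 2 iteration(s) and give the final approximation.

f(x) = x - cos(x)
Initial interval: [-0.09, 0.89]

Iteration 1:
  c_1 = (-0.090000 + 0.890000)/2 = 0.400000
  f(c_1) = f(0.400000) = -0.521061
  f(a) × f(c) ≥ 0, new interval: [0.400000, 0.890000]
Iteration 2:
  c_2 = (0.400000 + 0.890000)/2 = 0.645000
  f(c_2) = f(0.645000) = -0.154100
  f(a) × f(c) ≥ 0, new interval: [0.645000, 0.890000]

After 2 iteration(s), the approximation is c_2 = 0.645000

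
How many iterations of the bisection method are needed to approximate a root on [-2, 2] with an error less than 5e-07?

We need (b-a)/2^n ≤ 5e-07
(2 - (-2))/2^n ≤ 5e-07
4/2^n ≤ 5e-07
2^n ≥ 8000000
n ≥ log₂(8000000) = 22.93
n ≥ 23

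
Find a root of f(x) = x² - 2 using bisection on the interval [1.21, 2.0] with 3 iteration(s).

f(x) = x² - 2
Initial interval: [1.21, 2.0]

Iteration 1:
  c_1 = (1.210000 + 2.000000)/2 = 1.605000
  f(c_1) = f(1.605000) = 0.576025
  f(a) × f(c) < 0, new interval: [1.210000, 1.605000]
Iteration 2:
  c_2 = (1.210000 + 1.605000)/2 = 1.407500
  f(c_2) = f(1.407500) = -0.018944
  f(a) × f(c) ≥ 0, new interval: [1.407500, 1.605000]
Iteration 3:
  c_3 = (1.407500 + 1.605000)/2 = 1.506250
  f(c_3) = f(1.506250) = 0.268789
  f(a) × f(c) < 0, new interval: [1.407500, 1.506250]

After 3 iteration(s), the approximation is c_3 = 1.506250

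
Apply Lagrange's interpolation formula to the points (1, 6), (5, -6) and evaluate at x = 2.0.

Lagrange interpolation formula:
P(x) = Σ yᵢ × Lᵢ(x)
where Lᵢ(x) = Π_{j≠i} (x - xⱼ)/(xᵢ - xⱼ)

L_0(2.0) = (2.0 - 5)/(1 - 5) = 0.750000
L_1(2.0) = (2.0 - 1)/(5 - 1) = 0.250000

P(2.0) = 6×L_0(2.0) + (-6)×L_1(2.0)
P(2.0) = 3.000000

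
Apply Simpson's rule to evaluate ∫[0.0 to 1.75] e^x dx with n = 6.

f(x) = e^x
a = 0.0, b = 1.75, n = 6
h = (b - a)/n = 0.291667

Simpson's rule: (h/3)[f(x₀) + 4f(x₁) + 2f(x₂) + ... + f(xₙ)]

x_0 = 0.0000, f(x_0) = 1.000000, coefficient = 1
x_1 = 0.2917, f(x_1) = 1.338657, coefficient = 4
x_2 = 0.5833, f(x_2) = 1.792002, coefficient = 2
x_3 = 0.8750, f(x_3) = 2.398875, coefficient = 4
x_4 = 1.1667, f(x_4) = 3.211271, coefficient = 2
x_5 = 1.4583, f(x_5) = 4.298789, coefficient = 4
x_6 = 1.7500, f(x_6) = 5.754603, coefficient = 1

I ≈ (0.291667/3) × 48.906431 = 4.754792
Exact value: 4.754603
Error: 0.000189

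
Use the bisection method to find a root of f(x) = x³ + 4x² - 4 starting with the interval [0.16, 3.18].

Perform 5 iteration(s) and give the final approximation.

f(x) = x³ + 4x² - 4
Initial interval: [0.16, 3.18]

Iteration 1:
  c_1 = (0.160000 + 3.180000)/2 = 1.670000
  f(c_1) = f(1.670000) = 11.813063
  f(a) × f(c) < 0, new interval: [0.160000, 1.670000]
Iteration 2:
  c_2 = (0.160000 + 1.670000)/2 = 0.915000
  f(c_2) = f(0.915000) = 0.114961
  f(a) × f(c) < 0, new interval: [0.160000, 0.915000]
Iteration 3:
  c_3 = (0.160000 + 0.915000)/2 = 0.537500
  f(c_3) = f(0.537500) = -2.689088
  f(a) × f(c) ≥ 0, new interval: [0.537500, 0.915000]
Iteration 4:
  c_4 = (0.537500 + 0.915000)/2 = 0.726250
  f(c_4) = f(0.726250) = -1.507191
  f(a) × f(c) ≥ 0, new interval: [0.726250, 0.915000]
Iteration 5:
  c_5 = (0.726250 + 0.915000)/2 = 0.820625
  f(c_5) = f(0.820625) = -0.753669
  f(a) × f(c) ≥ 0, new interval: [0.820625, 0.915000]

After 5 iteration(s), the approximation is c_5 = 0.820625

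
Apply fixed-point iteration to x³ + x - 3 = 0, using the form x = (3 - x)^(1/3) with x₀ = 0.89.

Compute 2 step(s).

Equation: x³ + x - 3 = 0
Fixed-point form: x = (3 - x)^(1/3)
x₀ = 0.89

x_1 = g(0.890000) = 1.282609
x_2 = g(1.282609) = 1.197539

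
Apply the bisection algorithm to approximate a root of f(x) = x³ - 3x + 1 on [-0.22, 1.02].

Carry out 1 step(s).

f(x) = x³ - 3x + 1
Initial interval: [-0.22, 1.02]

Iteration 1:
  c_1 = (-0.220000 + 1.020000)/2 = 0.400000
  f(c_1) = f(0.400000) = -0.136000
  f(a) × f(c) < 0, new interval: [-0.220000, 0.400000]

After 1 iteration(s), the approximation is c_1 = 0.400000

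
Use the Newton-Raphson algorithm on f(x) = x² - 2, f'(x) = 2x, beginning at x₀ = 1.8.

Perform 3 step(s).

f(x) = x² - 2
f'(x) = 2x
x₀ = 1.8

Newton-Raphson formula: x_{n+1} = x_n - f(x_n)/f'(x_n)

Iteration 1:
  f(1.800000) = 1.240000
  f'(1.800000) = 3.600000
  x_1 = 1.800000 - 1.240000/3.600000 = 1.455556
Iteration 2:
  f(1.455556) = 0.118642
  f'(1.455556) = 2.911111
  x_2 = 1.455556 - 0.118642/2.911111 = 1.414801
Iteration 3:
  f(1.414801) = 0.001661
  f'(1.414801) = 2.829601
  x_3 = 1.414801 - 0.001661/2.829601 = 1.414214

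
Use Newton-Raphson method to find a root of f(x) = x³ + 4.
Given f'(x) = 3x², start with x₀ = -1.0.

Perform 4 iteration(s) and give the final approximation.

f(x) = x³ + 4
f'(x) = 3x²
x₀ = -1.0

Newton-Raphson formula: x_{n+1} = x_n - f(x_n)/f'(x_n)

Iteration 1:
  f(-1.000000) = 3.000000
  f'(-1.000000) = 3.000000
  x_1 = -1.000000 - 3.000000/3.000000 = -2.000000
Iteration 2:
  f(-2.000000) = -4.000000
  f'(-2.000000) = 12.000000
  x_2 = -2.000000 - (-4.000000)/12.000000 = -1.666667
Iteration 3:
  f(-1.666667) = -0.629630
  f'(-1.666667) = 8.333333
  x_3 = -1.666667 - (-0.629630)/8.333333 = -1.591111
Iteration 4:
  f(-1.591111) = -0.028112
  f'(-1.591111) = 7.594904
  x_4 = -1.591111 - (-0.028112)/7.594904 = -1.587410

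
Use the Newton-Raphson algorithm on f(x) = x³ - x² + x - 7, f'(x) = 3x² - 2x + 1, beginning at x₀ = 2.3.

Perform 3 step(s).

f(x) = x³ - x² + x - 7
f'(x) = 3x² - 2x + 1
x₀ = 2.3

Newton-Raphson formula: x_{n+1} = x_n - f(x_n)/f'(x_n)

Iteration 1:
  f(2.300000) = 2.177000
  f'(2.300000) = 12.270000
  x_1 = 2.300000 - 2.177000/12.270000 = 2.122575
Iteration 2:
  f(2.122575) = 0.180144
  f'(2.122575) = 10.270828
  x_2 = 2.122575 - 0.180144/10.270828 = 2.105036
Iteration 3:
  f(2.105036) = 0.001646
  f'(2.105036) = 10.083458
  x_3 = 2.105036 - 0.001646/10.083458 = 2.104873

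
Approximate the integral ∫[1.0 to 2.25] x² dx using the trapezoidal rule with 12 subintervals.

f(x) = x²
a = 1.0, b = 2.25, n = 12
h = (b - a)/n = 0.104167

Trapezoidal rule: (h/2)[f(x₀) + 2f(x₁) + 2f(x₂) + ... + f(xₙ)]

x_0 = 1.0000, f(x_0) = 1.000000, coefficient = 1
x_1 = 1.1042, f(x_1) = 1.219184, coefficient = 2
x_2 = 1.2083, f(x_2) = 1.460069, coefficient = 2
x_3 = 1.3125, f(x_3) = 1.722656, coefficient = 2
x_4 = 1.4167, f(x_4) = 2.006944, coefficient = 2
x_5 = 1.5208, f(x_5) = 2.312934, coefficient = 2
x_6 = 1.6250, f(x_6) = 2.640625, coefficient = 2
x_7 = 1.7292, f(x_7) = 2.990017, coefficient = 2
x_8 = 1.8333, f(x_8) = 3.361111, coefficient = 2
x_9 = 1.9375, f(x_9) = 3.753906, coefficient = 2
x_10 = 2.0417, f(x_10) = 4.168403, coefficient = 2
x_11 = 2.1458, f(x_11) = 4.604601, coefficient = 2
x_12 = 2.2500, f(x_12) = 5.062500, coefficient = 1

I ≈ (0.104167/2) × 66.543403 = 3.465802
Exact value: 3.463542
Error: 0.002261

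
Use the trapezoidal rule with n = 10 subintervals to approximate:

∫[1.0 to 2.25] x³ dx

f(x) = x³
a = 1.0, b = 2.25, n = 10
h = (b - a)/n = 0.125000

Trapezoidal rule: (h/2)[f(x₀) + 2f(x₁) + 2f(x₂) + ... + f(xₙ)]

x_0 = 1.0000, f(x_0) = 1.000000, coefficient = 1
x_1 = 1.1250, f(x_1) = 1.423828, coefficient = 2
x_2 = 1.2500, f(x_2) = 1.953125, coefficient = 2
x_3 = 1.3750, f(x_3) = 2.599609, coefficient = 2
x_4 = 1.5000, f(x_4) = 3.375000, coefficient = 2
x_5 = 1.6250, f(x_5) = 4.291016, coefficient = 2
x_6 = 1.7500, f(x_6) = 5.359375, coefficient = 2
x_7 = 1.8750, f(x_7) = 6.591797, coefficient = 2
x_8 = 2.0000, f(x_8) = 8.000000, coefficient = 2
x_9 = 2.1250, f(x_9) = 9.595703, coefficient = 2
x_10 = 2.2500, f(x_10) = 11.390625, coefficient = 1

I ≈ (0.125000/2) × 98.769531 = 6.173096
Exact value: 6.157227
Error: 0.015869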